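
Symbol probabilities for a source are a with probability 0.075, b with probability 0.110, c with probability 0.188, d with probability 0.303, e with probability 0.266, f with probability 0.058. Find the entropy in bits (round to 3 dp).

H = −Σ pᵢ log₂ pᵢ.
−0.075·log₂(0.075) = 0.2803
−0.110·log₂(0.110) = 0.3503
−0.188·log₂(0.188) = 0.4533
−0.303·log₂(0.303) = 0.5220
−0.266·log₂(0.266) = 0.5082
−0.058·log₂(0.058) = 0.2383
Sum ≈ 2.3523 → 2.352 bits.

2.352 bits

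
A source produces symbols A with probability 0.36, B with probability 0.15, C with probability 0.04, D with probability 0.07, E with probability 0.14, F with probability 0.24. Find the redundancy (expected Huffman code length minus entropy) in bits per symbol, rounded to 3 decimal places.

Entropy H = −Σ p log₂ p ≈ 2.2867 bits.
Huffman merges: 1/25+7/100→11/100; 11/100+7/50→1/4; 3/20+6/25→39/100; 1/4+9/25→61/100; 39/100+61/100→1. L = 59/25 ≈ 2.3600.
L − H = 2.3600 − 2.2867 = 0.073 bits.

0.073 bits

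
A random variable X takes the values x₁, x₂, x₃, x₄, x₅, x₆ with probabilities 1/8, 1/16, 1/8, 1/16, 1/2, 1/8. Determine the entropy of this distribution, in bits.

2.125 bits

Each probability is a power of 1/2, so log₂(1/p) is an integer.
H = Σ p·log₂(1/p) = 1/8·3 + 1/16·4 + 1/8·3 + 1/16·4 + 1/2·1 + 1/8·3 = 2.125 bits.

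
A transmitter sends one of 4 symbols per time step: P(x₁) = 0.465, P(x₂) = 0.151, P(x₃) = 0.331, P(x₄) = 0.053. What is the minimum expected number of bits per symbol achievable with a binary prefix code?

Repeatedly combine the two least-probable nodes; the expected code length is the sum of the merged weights.
merge 53/1000 + 151/1000 → 51/250
merge 51/250 + 331/1000 → 107/200
merge 93/200 + 107/200 → 1
L = 51/250 + 107/200 + 1 = 1739/1000 = 1.739 bits/symbol.

1.739 bits/symbol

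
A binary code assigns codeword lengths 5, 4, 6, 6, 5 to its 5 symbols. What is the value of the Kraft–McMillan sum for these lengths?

With common denominator 2^6 = 64: Σ 2^(−ℓᵢ) = 2/64 + 4/64 + 1/64 + 1/64 + 2/64 = 10/64 = 0.15625.

0.15625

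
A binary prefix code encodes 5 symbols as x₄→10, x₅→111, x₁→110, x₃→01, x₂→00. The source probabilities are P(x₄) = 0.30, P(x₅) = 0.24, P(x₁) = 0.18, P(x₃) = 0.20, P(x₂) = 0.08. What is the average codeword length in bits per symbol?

2.42 bits/symbol

L̄ = Σ pᵢ·ℓᵢ = 0.30·2 + 0.24·3 + 0.18·3 + 0.20·2 + 0.08·2 = 2.42 bits/symbol.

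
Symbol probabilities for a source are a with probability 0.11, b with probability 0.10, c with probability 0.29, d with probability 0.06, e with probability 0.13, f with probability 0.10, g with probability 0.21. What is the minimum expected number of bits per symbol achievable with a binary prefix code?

2.66 bits/symbol

Repeatedly combine the two least-probable nodes; the expected code length is the sum of the merged weights.
merge 3/50 + 1/10 → 4/25
merge 1/10 + 11/100 → 21/100
merge 13/100 + 4/25 → 29/100
merge 21/100 + 21/100 → 21/50
merge 29/100 + 29/100 → 29/50
merge 21/50 + 29/50 → 1
L = 4/25 + 21/100 + 29/100 + 21/50 + 29/50 + 1 = 133/50 = 2.66 bits/symbol.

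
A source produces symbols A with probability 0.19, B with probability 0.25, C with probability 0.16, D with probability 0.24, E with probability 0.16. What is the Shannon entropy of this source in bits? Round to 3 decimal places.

2.295 bits

H = −Σ pᵢ log₂ pᵢ.
−0.19·log₂(0.19) = 0.4552
−0.25·log₂(0.25) = 0.5000
−0.16·log₂(0.16) = 0.4230
−0.24·log₂(0.24) = 0.4941
−0.16·log₂(0.16) = 0.4230
Sum ≈ 2.2954 → 2.295 bits.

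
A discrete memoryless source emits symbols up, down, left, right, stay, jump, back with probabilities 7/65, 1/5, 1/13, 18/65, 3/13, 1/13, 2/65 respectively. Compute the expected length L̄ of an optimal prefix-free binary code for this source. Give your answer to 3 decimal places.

2.585 bits/symbol

Repeatedly combine the two least-probable nodes; the expected code length is the sum of the merged weights.
merge 2/65 + 1/13 → 7/65
merge 1/13 + 7/65 → 12/65
merge 7/65 + 12/65 → 19/65
merge 1/5 + 3/13 → 28/65
merge 18/65 + 19/65 → 37/65
merge 28/65 + 37/65 → 1
L = 7/65 + 12/65 + 19/65 + 28/65 + 37/65 + 1 = 168/65 ≈ 2.585 bits/symbol.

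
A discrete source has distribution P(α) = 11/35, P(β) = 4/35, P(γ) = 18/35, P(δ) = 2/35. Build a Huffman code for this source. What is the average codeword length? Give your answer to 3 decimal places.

1.657 bits/symbol

Repeatedly combine the two least-probable nodes; the expected code length is the sum of the merged weights.
merge 2/35 + 4/35 → 6/35
merge 6/35 + 11/35 → 17/35
merge 17/35 + 18/35 → 1
L = 6/35 + 17/35 + 1 = 58/35 ≈ 1.657 bits/symbol.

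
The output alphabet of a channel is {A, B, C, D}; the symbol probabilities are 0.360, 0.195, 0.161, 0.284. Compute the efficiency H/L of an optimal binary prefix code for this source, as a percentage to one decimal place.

Entropy H = −Σ p log₂ p ≈ 1.9305 bits.
Huffman merges: 161/1000+39/200→89/250; 71/250+89/250→16/25; 9/25+16/25→1. L = 499/250 ≈ 1.9960.
Efficiency = H/L = 1.9305/1.9960 = 96.7%.

96.7%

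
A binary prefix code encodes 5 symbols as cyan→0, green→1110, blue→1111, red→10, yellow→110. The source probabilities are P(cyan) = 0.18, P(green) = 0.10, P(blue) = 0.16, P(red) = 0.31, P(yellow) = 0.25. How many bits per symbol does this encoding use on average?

2.59 bits/symbol

L̄ = Σ pᵢ·ℓᵢ = 0.18·1 + 0.10·4 + 0.16·4 + 0.31·2 + 0.25·3 = 2.59 bits/symbol.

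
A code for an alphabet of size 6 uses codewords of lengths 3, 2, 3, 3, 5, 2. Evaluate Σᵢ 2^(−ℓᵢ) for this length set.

0.90625

With common denominator 2^5 = 32: Σ 2^(−ℓᵢ) = 4/32 + 8/32 + 4/32 + 4/32 + 1/32 + 8/32 = 29/32 = 0.90625.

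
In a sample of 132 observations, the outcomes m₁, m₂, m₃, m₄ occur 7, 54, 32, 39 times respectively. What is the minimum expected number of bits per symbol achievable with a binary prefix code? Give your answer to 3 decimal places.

Probabilities are the counts divided by 132.
Repeatedly combine the two least-probable nodes; the expected code length is the sum of the merged weights.
merge 7/132 + 8/33 → 13/44
merge 13/44 + 13/44 → 13/22
merge 9/22 + 13/22 → 1
L = 13/44 + 13/22 + 1 = 83/44 ≈ 1.886 bits/symbol.

1.886 bits/symbol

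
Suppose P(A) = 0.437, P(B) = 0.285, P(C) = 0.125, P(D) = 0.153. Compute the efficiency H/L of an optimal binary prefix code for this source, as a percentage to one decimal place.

99.3%

Entropy H = −Σ p log₂ p ≈ 1.8274 bits.
Huffman merges: 1/8+153/1000→139/500; 139/500+57/200→563/1000; 437/1000+563/1000→1. L = 1841/1000 ≈ 1.8410.
Efficiency = H/L = 1.8274/1.8410 = 99.3%.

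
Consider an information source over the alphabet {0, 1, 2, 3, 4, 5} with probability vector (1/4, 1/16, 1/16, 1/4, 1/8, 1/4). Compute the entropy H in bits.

2.375 bits

Each probability is a power of 1/2, so log₂(1/p) is an integer.
H = Σ p·log₂(1/p) = 1/4·2 + 1/16·4 + 1/16·4 + 1/4·2 + 1/8·3 + 1/4·2 = 2.375 bits.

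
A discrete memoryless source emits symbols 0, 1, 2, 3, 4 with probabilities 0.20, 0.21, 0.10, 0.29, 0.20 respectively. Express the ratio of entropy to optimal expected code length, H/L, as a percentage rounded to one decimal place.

Entropy H = −Σ p log₂ p ≈ 2.2517 bits.
Huffman merges: 1/10+1/5→3/10; 1/5+21/100→41/100; 29/100+3/10→59/100; 41/100+59/100→1. L = 23/10 ≈ 2.3000.
Efficiency = H/L = 2.2517/2.3000 = 97.9%.

97.9%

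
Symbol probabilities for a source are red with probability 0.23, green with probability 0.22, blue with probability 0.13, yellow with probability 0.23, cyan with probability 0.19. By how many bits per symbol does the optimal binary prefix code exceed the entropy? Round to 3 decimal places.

0.026 bits

Entropy H = −Σ p log₂ p ≈ 2.2938 bits.
Huffman merges: 13/100+19/100→8/25; 11/50+23/100→9/20; 23/100+8/25→11/20; 9/20+11/20→1. L = 58/25 ≈ 2.3200.
L − H = 2.3200 − 2.2938 = 0.026 bits.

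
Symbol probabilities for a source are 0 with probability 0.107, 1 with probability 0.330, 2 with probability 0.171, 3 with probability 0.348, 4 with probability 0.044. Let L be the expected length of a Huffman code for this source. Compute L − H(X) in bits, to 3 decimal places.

Entropy H = −Σ p log₂ p ≈ 2.0367 bits.
Huffman merges: 11/250+107/1000→151/1000; 151/1000+171/1000→161/500; 161/500+33/100→163/250; 87/250+163/250→1. L = 17/8 ≈ 2.1250.
L − H = 2.1250 − 2.0367 = 0.088 bits.

0.088 bits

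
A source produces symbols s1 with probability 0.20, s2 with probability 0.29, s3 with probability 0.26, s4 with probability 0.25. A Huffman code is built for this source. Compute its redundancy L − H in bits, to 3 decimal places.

Entropy H = −Σ p log₂ p ≈ 1.9876 bits.
Huffman merges: 1/5+1/4→9/20; 13/50+29/100→11/20; 9/20+11/20→1. L = 2 ≈ 2.0000.
L − H = 2.0000 − 1.9876 = 0.012 bits.

0.012 bits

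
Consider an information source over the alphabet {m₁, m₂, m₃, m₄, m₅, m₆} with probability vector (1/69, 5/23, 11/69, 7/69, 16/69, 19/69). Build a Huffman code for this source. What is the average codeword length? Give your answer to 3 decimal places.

Repeatedly combine the two least-probable nodes; the expected code length is the sum of the merged weights.
merge 1/69 + 7/69 → 8/69
merge 8/69 + 11/69 → 19/69
merge 5/23 + 16/69 → 31/69
merge 19/69 + 19/69 → 38/69
merge 31/69 + 38/69 → 1
L = 8/69 + 19/69 + 31/69 + 38/69 + 1 = 55/23 ≈ 2.391 bits/symbol.

2.391 bits/symbol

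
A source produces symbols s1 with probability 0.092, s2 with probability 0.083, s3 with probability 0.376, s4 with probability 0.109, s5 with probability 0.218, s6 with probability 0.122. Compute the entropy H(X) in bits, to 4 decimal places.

H = −Σ pᵢ log₂ pᵢ.
−0.092·log₂(0.092) = 0.3167
−0.083·log₂(0.083) = 0.2980
−0.376·log₂(0.376) = 0.5306
−0.109·log₂(0.109) = 0.3485
−0.218·log₂(0.218) = 0.4791
−0.122·log₂(0.122) = 0.3703
Sum ≈ 2.3432 → 2.3432 bits.

2.3432 bits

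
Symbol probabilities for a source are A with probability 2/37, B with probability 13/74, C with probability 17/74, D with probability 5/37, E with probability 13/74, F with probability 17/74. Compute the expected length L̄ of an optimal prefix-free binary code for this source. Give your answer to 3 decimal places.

2.541 bits/symbol

Repeatedly combine the two least-probable nodes; the expected code length is the sum of the merged weights.
merge 2/37 + 5/37 → 7/37
merge 13/74 + 13/74 → 13/37
merge 7/37 + 17/74 → 31/74
merge 17/74 + 13/37 → 43/74
merge 31/74 + 43/74 → 1
L = 7/37 + 13/37 + 31/74 + 43/74 + 1 = 94/37 ≈ 2.541 bits/symbol.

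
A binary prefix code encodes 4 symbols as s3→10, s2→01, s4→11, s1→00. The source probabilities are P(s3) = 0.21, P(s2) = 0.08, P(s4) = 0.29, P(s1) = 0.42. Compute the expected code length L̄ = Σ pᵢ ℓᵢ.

2 bits/symbol

L̄ = Σ pᵢ·ℓᵢ = 0.21·2 + 0.08·2 + 0.29·2 + 0.42·2 = 2 bits/symbol.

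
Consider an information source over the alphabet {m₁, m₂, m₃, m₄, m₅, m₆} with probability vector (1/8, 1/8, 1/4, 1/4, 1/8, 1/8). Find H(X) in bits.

Each probability is a power of 1/2, so log₂(1/p) is an integer.
H = Σ p·log₂(1/p) = 1/8·3 + 1/8·3 + 1/4·2 + 1/4·2 + 1/8·3 + 1/8·3 = 2.5 bits.

2.5 bits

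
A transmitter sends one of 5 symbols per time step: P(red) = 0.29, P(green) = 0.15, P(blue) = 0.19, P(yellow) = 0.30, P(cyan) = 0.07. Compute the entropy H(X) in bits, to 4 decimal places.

2.1733 bits

H = −Σ pᵢ log₂ pᵢ.
−0.29·log₂(0.29) = 0.5179
−0.15·log₂(0.15) = 0.4105
−0.19·log₂(0.19) = 0.4552
−0.30·log₂(0.30) = 0.5211
−0.07·log₂(0.07) = 0.2686
Sum ≈ 2.1733 → 2.1733 bits.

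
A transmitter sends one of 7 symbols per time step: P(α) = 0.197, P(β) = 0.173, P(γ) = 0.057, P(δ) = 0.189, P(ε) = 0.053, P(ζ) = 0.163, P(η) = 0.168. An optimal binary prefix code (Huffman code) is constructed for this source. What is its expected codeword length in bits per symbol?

Repeatedly combine the two least-probable nodes; the expected code length is the sum of the merged weights.
merge 53/1000 + 57/1000 → 11/100
merge 11/100 + 163/1000 → 273/1000
merge 21/125 + 173/1000 → 341/1000
merge 189/1000 + 197/1000 → 193/500
merge 273/1000 + 341/1000 → 307/500
merge 193/500 + 307/500 → 1
L = 11/100 + 273/1000 + 341/1000 + 193/500 + 307/500 + 1 = 681/250 = 2.724 bits/symbol.

2.724 bits/symbol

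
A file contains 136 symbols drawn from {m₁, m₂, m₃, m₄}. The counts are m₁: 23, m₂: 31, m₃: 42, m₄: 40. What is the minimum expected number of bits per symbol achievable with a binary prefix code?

2 bits/symbol

Probabilities are the counts divided by 136.
Repeatedly combine the two least-probable nodes; the expected code length is the sum of the merged weights.
merge 23/136 + 31/136 → 27/68
merge 5/17 + 21/68 → 41/68
merge 27/68 + 41/68 → 1
L = 27/68 + 41/68 + 1 = 2 bits/symbol.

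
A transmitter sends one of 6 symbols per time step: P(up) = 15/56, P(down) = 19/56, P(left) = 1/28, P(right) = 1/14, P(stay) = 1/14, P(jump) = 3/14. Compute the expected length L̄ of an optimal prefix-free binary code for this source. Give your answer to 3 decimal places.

2.286 bits/symbol

Repeatedly combine the two least-probable nodes; the expected code length is the sum of the merged weights.
merge 1/28 + 1/14 → 3/28
merge 1/14 + 3/28 → 5/28
merge 5/28 + 3/14 → 11/28
merge 15/56 + 19/56 → 17/28
merge 11/28 + 17/28 → 1
L = 3/28 + 5/28 + 11/28 + 17/28 + 1 = 16/7 ≈ 2.286 bits/symbol.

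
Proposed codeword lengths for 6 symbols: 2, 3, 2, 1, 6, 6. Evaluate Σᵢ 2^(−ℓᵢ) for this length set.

1.15625

With common denominator 2^6 = 64: Σ 2^(−ℓᵢ) = 16/64 + 8/64 + 16/64 + 32/64 + 1/64 + 1/64 = 74/64 = 1.15625.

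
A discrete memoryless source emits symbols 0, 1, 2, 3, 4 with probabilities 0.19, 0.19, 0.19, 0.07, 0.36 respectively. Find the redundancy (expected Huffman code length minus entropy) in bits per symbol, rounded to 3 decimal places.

0.095 bits

Entropy H = −Σ p log₂ p ≈ 2.1648 bits.
Huffman merges: 7/100+19/100→13/50; 19/100+19/100→19/50; 13/50+9/25→31/50; 19/50+31/50→1. L = 113/50 ≈ 2.2600.
L − H = 2.2600 − 2.1648 = 0.095 bits.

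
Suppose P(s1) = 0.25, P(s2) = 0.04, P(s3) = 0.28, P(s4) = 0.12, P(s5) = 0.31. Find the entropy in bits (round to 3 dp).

2.091 bits

H = −Σ pᵢ log₂ pᵢ.
−0.25·log₂(0.25) = 0.5000
−0.04·log₂(0.04) = 0.1858
−0.28·log₂(0.28) = 0.5142
−0.12·log₂(0.12) = 0.3671
−0.31·log₂(0.31) = 0.5238
Sum ≈ 2.0908 → 2.091 bits.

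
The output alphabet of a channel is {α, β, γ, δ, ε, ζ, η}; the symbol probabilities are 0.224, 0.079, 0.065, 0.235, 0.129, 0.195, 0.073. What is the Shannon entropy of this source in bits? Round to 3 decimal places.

2.637 bits

H = −Σ pᵢ log₂ pᵢ.
−0.224·log₂(0.224) = 0.4835
−0.079·log₂(0.079) = 0.2893
−0.065·log₂(0.065) = 0.2563
−0.235·log₂(0.235) = 0.4910
−0.129·log₂(0.129) = 0.3811
−0.195·log₂(0.195) = 0.4599
−0.073·log₂(0.073) = 0.2756
Sum ≈ 2.6368 → 2.637 bits.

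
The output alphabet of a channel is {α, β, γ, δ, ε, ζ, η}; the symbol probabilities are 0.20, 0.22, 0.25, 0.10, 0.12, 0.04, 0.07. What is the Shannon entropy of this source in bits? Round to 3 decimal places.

H = −Σ pᵢ log₂ pᵢ.
−0.20·log₂(0.20) = 0.4644
−0.22·log₂(0.22) = 0.4806
−0.25·log₂(0.25) = 0.5000
−0.10·log₂(0.10) = 0.3322
−0.12·log₂(0.12) = 0.3671
−0.04·log₂(0.04) = 0.1858
−0.07·log₂(0.07) = 0.2686
Sum ≈ 2.5985 → 2.599 bits.

2.599 bits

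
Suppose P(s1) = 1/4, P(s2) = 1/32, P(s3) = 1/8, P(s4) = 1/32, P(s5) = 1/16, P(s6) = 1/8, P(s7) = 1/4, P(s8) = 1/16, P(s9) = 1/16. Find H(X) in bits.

2.8125 bits

Each probability is a power of 1/2, so log₂(1/p) is an integer.
H = Σ p·log₂(1/p) = 1/4·2 + 1/32·5 + 1/8·3 + 1/32·5 + 1/16·4 + 1/8·3 + 1/4·2 + 1/16·4 + 1/16·4 = 2.8125 bits.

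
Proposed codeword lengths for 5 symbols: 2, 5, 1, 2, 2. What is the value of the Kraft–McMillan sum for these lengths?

1.28125

With common denominator 2^5 = 32: Σ 2^(−ℓᵢ) = 8/32 + 1/32 + 16/32 + 8/32 + 8/32 = 41/32 = 1.28125.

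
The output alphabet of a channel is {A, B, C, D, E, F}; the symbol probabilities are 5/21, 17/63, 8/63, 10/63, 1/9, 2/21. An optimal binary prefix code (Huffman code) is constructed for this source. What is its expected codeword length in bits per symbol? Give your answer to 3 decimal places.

Repeatedly combine the two least-probable nodes; the expected code length is the sum of the merged weights.
merge 2/21 + 1/9 → 13/63
merge 8/63 + 10/63 → 2/7
merge 13/63 + 5/21 → 4/9
merge 17/63 + 2/7 → 5/9
merge 4/9 + 5/9 → 1
L = 13/63 + 2/7 + 4/9 + 5/9 + 1 = 157/63 ≈ 2.492 bits/symbol.

2.492 bits/symbol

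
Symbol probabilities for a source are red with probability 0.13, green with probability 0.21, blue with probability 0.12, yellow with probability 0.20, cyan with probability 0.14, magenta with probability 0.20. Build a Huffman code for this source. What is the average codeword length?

2.59 bits/symbol

Repeatedly combine the two least-probable nodes; the expected code length is the sum of the merged weights.
merge 3/25 + 13/100 → 1/4
merge 7/50 + 1/5 → 17/50
merge 1/5 + 21/100 → 41/100
merge 1/4 + 17/50 → 59/100
merge 41/100 + 59/100 → 1
L = 1/4 + 17/50 + 41/100 + 59/100 + 1 = 259/100 = 2.59 bits/symbol.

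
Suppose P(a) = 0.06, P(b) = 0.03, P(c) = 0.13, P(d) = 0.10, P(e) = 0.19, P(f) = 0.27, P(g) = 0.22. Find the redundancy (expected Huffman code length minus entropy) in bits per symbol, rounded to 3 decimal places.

Entropy H = −Σ p log₂ p ≈ 2.5560 bits.
Huffman merges: 3/100+3/50→9/100; 9/100+1/10→19/100; 13/100+19/100→8/25; 19/100+11/50→41/100; 27/100+8/25→59/100; 41/100+59/100→1. L = 13/5 ≈ 2.6000.
L − H = 2.6000 − 2.5560 = 0.044 bits.

0.044 bits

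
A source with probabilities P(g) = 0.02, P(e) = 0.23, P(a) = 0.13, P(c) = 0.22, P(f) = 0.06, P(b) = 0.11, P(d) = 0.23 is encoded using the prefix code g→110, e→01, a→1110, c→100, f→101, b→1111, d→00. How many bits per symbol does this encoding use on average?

L̄ = Σ pᵢ·ℓᵢ = 0.02·3 + 0.23·2 + 0.13·4 + 0.22·3 + 0.06·3 + 0.11·4 + 0.23·2 = 2.78 bits/symbol.

2.78 bits/symbol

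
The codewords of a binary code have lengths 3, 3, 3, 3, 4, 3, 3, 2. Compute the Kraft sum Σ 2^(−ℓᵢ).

With common denominator 2^4 = 16: Σ 2^(−ℓᵢ) = 2/16 + 2/16 + 2/16 + 2/16 + 1/16 + 2/16 + 2/16 + 4/16 = 17/16 = 1.0625.

1.0625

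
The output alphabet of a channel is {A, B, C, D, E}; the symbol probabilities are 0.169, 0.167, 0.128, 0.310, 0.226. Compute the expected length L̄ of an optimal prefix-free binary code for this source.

2.295 bits/symbol

Repeatedly combine the two least-probable nodes; the expected code length is the sum of the merged weights.
merge 16/125 + 167/1000 → 59/200
merge 169/1000 + 113/500 → 79/200
merge 59/200 + 31/100 → 121/200
merge 79/200 + 121/200 → 1
L = 59/200 + 79/200 + 121/200 + 1 = 459/200 = 2.295 bits/symbol.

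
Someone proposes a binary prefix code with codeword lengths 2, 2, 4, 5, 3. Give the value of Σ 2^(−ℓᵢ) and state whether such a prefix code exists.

With common denominator 2^5 = 32: Σ 2^(−ℓᵢ) = 8/32 + 8/32 + 2/32 + 1/32 + 4/32 = 23/32 = 0.71875.
Kraft's inequality requires Σ ≤ 1; here Σ = 0.71875 ≤ 1, so such a prefix code exists.

0.71875; yes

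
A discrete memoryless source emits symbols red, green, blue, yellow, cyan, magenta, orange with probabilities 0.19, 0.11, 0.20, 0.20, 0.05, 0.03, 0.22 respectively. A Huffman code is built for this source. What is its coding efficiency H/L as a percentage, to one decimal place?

Entropy H = −Σ p log₂ p ≈ 2.5827 bits.
Huffman merges: 3/100+1/20→2/25; 2/25+11/100→19/100; 19/100+19/100→19/50; 1/5+1/5→2/5; 11/50+19/50→3/5; 2/5+3/5→1. L = 53/20 ≈ 2.6500.
Efficiency = H/L = 2.5827/2.6500 = 97.5%.

97.5%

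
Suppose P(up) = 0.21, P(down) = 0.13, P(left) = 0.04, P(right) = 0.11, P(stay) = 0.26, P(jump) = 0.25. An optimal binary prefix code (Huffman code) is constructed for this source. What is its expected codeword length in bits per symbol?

2.43 bits/symbol

Repeatedly combine the two least-probable nodes; the expected code length is the sum of the merged weights.
merge 1/25 + 11/100 → 3/20
merge 13/100 + 3/20 → 7/25
merge 21/100 + 1/4 → 23/50
merge 13/50 + 7/25 → 27/50
merge 23/50 + 27/50 → 1
L = 3/20 + 7/25 + 23/50 + 27/50 + 1 = 243/100 = 2.43 bits/symbol.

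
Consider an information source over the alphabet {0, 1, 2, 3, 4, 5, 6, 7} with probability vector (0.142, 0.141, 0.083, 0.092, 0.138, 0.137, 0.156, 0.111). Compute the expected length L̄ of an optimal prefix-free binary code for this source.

Repeatedly combine the two least-probable nodes; the expected code length is the sum of the merged weights.
merge 83/1000 + 23/250 → 7/40
merge 111/1000 + 137/1000 → 31/125
merge 69/500 + 141/1000 → 279/1000
merge 71/500 + 39/250 → 149/500
merge 7/40 + 31/125 → 423/1000
merge 279/1000 + 149/500 → 577/1000
merge 423/1000 + 577/1000 → 1
L = 7/40 + 31/125 + 279/1000 + 149/500 + 423/1000 + 577/1000 + 1 = 3 bits/symbol.

3 bits/symbol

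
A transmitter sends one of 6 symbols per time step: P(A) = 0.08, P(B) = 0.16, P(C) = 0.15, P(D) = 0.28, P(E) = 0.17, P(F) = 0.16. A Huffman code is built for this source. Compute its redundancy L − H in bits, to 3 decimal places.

Entropy H = −Σ p log₂ p ≈ 2.4969 bits.
Huffman merges: 2/25+3/20→23/100; 4/25+4/25→8/25; 17/100+23/100→2/5; 7/25+8/25→3/5; 2/5+3/5→1. L = 51/20 ≈ 2.5500.
L − H = 2.5500 − 2.4969 = 0.053 bits.

0.053 bits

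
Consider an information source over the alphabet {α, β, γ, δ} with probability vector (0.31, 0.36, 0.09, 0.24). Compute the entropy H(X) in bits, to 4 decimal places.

H = −Σ pᵢ log₂ pᵢ.
−0.31·log₂(0.31) = 0.5238
−0.36·log₂(0.36) = 0.5306
−0.09·log₂(0.09) = 0.3127
−0.24·log₂(0.24) = 0.4941
Sum ≈ 1.8612 → 1.8612 bits.

1.8612 bits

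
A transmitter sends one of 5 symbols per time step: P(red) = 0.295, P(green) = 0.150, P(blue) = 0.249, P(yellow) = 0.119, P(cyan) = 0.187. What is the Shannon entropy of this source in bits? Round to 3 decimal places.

2.247 bits

H = −Σ pᵢ log₂ pᵢ.
−0.295·log₂(0.295) = 0.5196
−0.150·log₂(0.150) = 0.4105
−0.249·log₂(0.249) = 0.4994
−0.119·log₂(0.119) = 0.3654
−0.187·log₂(0.187) = 0.4523
Sum ≈ 2.2473 → 2.247 bits.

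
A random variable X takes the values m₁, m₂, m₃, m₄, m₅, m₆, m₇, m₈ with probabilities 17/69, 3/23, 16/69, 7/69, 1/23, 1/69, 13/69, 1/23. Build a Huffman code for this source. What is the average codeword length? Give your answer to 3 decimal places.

2.681 bits/symbol

Repeatedly combine the two least-probable nodes; the expected code length is the sum of the merged weights.
merge 1/69 + 1/23 → 4/69
merge 1/23 + 4/69 → 7/69
merge 7/69 + 7/69 → 14/69
merge 3/23 + 13/69 → 22/69
merge 14/69 + 16/69 → 10/23
merge 17/69 + 22/69 → 13/23
merge 10/23 + 13/23 → 1
L = 4/69 + 7/69 + 14/69 + 22/69 + 10/23 + 13/23 + 1 = 185/69 ≈ 2.681 bits/symbol.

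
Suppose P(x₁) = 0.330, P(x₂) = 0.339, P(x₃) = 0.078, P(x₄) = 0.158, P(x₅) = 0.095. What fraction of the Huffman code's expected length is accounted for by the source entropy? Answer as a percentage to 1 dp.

96.4%

Entropy H = −Σ p log₂ p ≈ 2.0872 bits.
Huffman merges: 39/500+19/200→173/1000; 79/500+173/1000→331/1000; 33/100+331/1000→661/1000; 339/1000+661/1000→1. L = 433/200 ≈ 2.1650.
Efficiency = H/L = 2.0872/2.1650 = 96.4%.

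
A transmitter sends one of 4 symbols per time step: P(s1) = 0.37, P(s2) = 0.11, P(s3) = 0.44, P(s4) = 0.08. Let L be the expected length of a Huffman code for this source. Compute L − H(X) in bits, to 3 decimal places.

0.056 bits

Entropy H = −Σ p log₂ p ≈ 1.6937 bits.
Huffman merges: 2/25+11/100→19/100; 19/100+37/100→14/25; 11/25+14/25→1. L = 7/4 ≈ 1.7500.
L − H = 1.7500 − 1.6937 = 0.056 bits.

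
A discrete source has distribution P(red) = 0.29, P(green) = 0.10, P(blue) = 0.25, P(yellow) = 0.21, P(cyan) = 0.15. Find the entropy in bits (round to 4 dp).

H = −Σ pᵢ log₂ pᵢ.
−0.29·log₂(0.29) = 0.5179
−0.10·log₂(0.10) = 0.3322
−0.25·log₂(0.25) = 0.5000
−0.21·log₂(0.21) = 0.4728
−0.15·log₂(0.15) = 0.4105
Sum ≈ 2.2335 → 2.2335 bits.

2.2335 bits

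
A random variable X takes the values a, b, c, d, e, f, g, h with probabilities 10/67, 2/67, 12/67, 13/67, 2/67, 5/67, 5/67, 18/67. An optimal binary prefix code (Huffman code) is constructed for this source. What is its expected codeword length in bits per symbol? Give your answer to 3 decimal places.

Repeatedly combine the two least-probable nodes; the expected code length is the sum of the merged weights.
merge 2/67 + 2/67 → 4/67
merge 4/67 + 5/67 → 9/67
merge 5/67 + 9/67 → 14/67
merge 10/67 + 12/67 → 22/67
merge 13/67 + 14/67 → 27/67
merge 18/67 + 22/67 → 40/67
merge 27/67 + 40/67 → 1
L = 4/67 + 9/67 + 14/67 + 22/67 + 27/67 + 40/67 + 1 = 183/67 ≈ 2.731 bits/symbol.

2.731 bits/symbol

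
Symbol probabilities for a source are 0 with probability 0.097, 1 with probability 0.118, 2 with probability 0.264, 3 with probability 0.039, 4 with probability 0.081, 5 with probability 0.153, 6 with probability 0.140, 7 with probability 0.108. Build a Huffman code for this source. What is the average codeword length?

Repeatedly combine the two least-probable nodes; the expected code length is the sum of the merged weights.
merge 39/1000 + 81/1000 → 3/25
merge 97/1000 + 27/250 → 41/200
merge 59/500 + 3/25 → 119/500
merge 7/50 + 153/1000 → 293/1000
merge 41/200 + 119/500 → 443/1000
merge 33/125 + 293/1000 → 557/1000
merge 443/1000 + 557/1000 → 1
L = 3/25 + 41/200 + 119/500 + 293/1000 + 443/1000 + 557/1000 + 1 = 357/125 = 2.856 bits/symbol.

2.856 bits/symbol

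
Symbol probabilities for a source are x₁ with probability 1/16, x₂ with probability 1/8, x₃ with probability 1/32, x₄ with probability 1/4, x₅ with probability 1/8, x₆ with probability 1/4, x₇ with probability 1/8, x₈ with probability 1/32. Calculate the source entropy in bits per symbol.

2.6875 bits

Each probability is a power of 1/2, so log₂(1/p) is an integer.
H = Σ p·log₂(1/p) = 1/16·4 + 1/8·3 + 1/32·5 + 1/4·2 + 1/8·3 + 1/4·2 + 1/8·3 + 1/32·5 = 2.6875 bits.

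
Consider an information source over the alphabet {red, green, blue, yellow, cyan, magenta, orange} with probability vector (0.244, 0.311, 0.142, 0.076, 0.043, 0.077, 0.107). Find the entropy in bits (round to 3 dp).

2.528 bits

H = −Σ pᵢ log₂ pᵢ.
−0.244·log₂(0.244) = 0.4966
−0.311·log₂(0.311) = 0.5240
−0.142·log₂(0.142) = 0.3999
−0.076·log₂(0.076) = 0.2826
−0.043·log₂(0.043) = 0.1952
−0.077·log₂(0.077) = 0.2848
−0.107·log₂(0.107) = 0.3450
Sum ≈ 2.5280 → 2.528 bits.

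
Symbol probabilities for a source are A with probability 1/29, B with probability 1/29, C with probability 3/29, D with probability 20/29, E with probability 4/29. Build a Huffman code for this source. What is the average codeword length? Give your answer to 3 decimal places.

1.552 bits/symbol

Repeatedly combine the two least-probable nodes; the expected code length is the sum of the merged weights.
merge 1/29 + 1/29 → 2/29
merge 2/29 + 3/29 → 5/29
merge 4/29 + 5/29 → 9/29
merge 9/29 + 20/29 → 1
L = 2/29 + 5/29 + 9/29 + 1 = 45/29 ≈ 1.552 bits/symbol.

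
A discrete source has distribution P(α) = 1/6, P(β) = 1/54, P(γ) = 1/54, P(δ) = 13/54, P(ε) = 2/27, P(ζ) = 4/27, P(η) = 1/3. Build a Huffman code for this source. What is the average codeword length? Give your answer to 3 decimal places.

Repeatedly combine the two least-probable nodes; the expected code length is the sum of the merged weights.
merge 1/54 + 1/54 → 1/27
merge 1/27 + 2/27 → 1/9
merge 1/9 + 4/27 → 7/27
merge 1/6 + 13/54 → 11/27
merge 7/27 + 1/3 → 16/27
merge 11/27 + 16/27 → 1
L = 1/27 + 1/9 + 7/27 + 11/27 + 16/27 + 1 = 65/27 ≈ 2.407 bits/symbol.

2.407 bits/symbol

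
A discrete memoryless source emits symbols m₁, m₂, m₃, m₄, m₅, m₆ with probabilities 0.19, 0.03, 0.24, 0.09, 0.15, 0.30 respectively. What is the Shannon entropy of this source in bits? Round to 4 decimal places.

H = −Σ pᵢ log₂ pᵢ.
−0.19·log₂(0.19) = 0.4552
−0.03·log₂(0.03) = 0.1518
−0.24·log₂(0.24) = 0.4941
−0.09·log₂(0.09) = 0.3127
−0.15·log₂(0.15) = 0.4105
−0.30·log₂(0.30) = 0.5211
Sum ≈ 2.3454 → 2.3454 bits.

2.3454 bits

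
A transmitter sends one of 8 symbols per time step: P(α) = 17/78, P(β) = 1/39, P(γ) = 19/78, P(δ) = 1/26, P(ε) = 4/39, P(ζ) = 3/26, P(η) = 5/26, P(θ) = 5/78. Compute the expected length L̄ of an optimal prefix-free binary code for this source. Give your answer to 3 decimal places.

Repeatedly combine the two least-probable nodes; the expected code length is the sum of the merged weights.
merge 1/39 + 1/26 → 5/78
merge 5/78 + 5/78 → 5/39
merge 4/39 + 3/26 → 17/78
merge 5/39 + 5/26 → 25/78
merge 17/78 + 17/78 → 17/39
merge 19/78 + 25/78 → 22/39
merge 17/39 + 22/39 → 1
L = 5/78 + 5/39 + 17/78 + 25/78 + 17/39 + 22/39 + 1 = 71/26 ≈ 2.731 bits/symbol.

2.731 bits/symbol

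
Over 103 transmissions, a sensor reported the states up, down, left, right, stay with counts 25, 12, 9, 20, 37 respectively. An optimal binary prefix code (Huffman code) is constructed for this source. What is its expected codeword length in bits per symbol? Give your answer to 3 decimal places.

Probabilities are the counts divided by 103.
Repeatedly combine the two least-probable nodes; the expected code length is the sum of the merged weights.
merge 9/103 + 12/103 → 21/103
merge 20/103 + 21/103 → 41/103
merge 25/103 + 37/103 → 62/103
merge 41/103 + 62/103 → 1
L = 21/103 + 41/103 + 62/103 + 1 = 227/103 ≈ 2.204 bits/symbol.

2.204 bits/symbol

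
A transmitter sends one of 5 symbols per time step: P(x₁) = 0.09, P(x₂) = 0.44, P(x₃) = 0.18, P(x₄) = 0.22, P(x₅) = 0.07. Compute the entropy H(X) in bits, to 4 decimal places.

H = −Σ pᵢ log₂ pᵢ.
−0.09·log₂(0.09) = 0.3127
−0.44·log₂(0.44) = 0.5211
−0.18·log₂(0.18) = 0.4453
−0.22·log₂(0.22) = 0.4806
−0.07·log₂(0.07) = 0.2686
Sum ≈ 2.0282 → 2.0282 bits.

2.0282 bits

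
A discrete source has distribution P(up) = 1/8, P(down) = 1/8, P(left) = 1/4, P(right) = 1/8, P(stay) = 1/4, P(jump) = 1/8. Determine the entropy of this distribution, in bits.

Each probability is a power of 1/2, so log₂(1/p) is an integer.
H = Σ p·log₂(1/p) = 1/8·3 + 1/8·3 + 1/4·2 + 1/8·3 + 1/4·2 + 1/8·3 = 2.5 bits.

2.5 bits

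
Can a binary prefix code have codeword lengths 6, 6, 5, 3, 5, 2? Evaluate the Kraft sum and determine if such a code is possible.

With common denominator 2^6 = 64: Σ 2^(−ℓᵢ) = 1/64 + 1/64 + 2/64 + 8/64 + 2/64 + 16/64 = 30/64 = 0.46875.
Kraft's inequality requires Σ ≤ 1; here Σ = 0.46875 ≤ 1, so such a prefix code exists.

0.46875; yes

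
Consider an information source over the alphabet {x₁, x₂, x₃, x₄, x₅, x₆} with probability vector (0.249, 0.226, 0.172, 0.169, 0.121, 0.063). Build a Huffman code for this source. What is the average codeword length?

2.525 bits/symbol

Repeatedly combine the two least-probable nodes; the expected code length is the sum of the merged weights.
merge 63/1000 + 121/1000 → 23/125
merge 169/1000 + 43/250 → 341/1000
merge 23/125 + 113/500 → 41/100
merge 249/1000 + 341/1000 → 59/100
merge 41/100 + 59/100 → 1
L = 23/125 + 341/1000 + 41/100 + 59/100 + 1 = 101/40 = 2.525 bits/symbol.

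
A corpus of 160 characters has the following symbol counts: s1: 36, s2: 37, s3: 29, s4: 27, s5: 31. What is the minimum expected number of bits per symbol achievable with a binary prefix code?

2.35 bits/symbol

Probabilities are the counts divided by 160.
Repeatedly combine the two least-probable nodes; the expected code length is the sum of the merged weights.
merge 27/160 + 29/160 → 7/20
merge 31/160 + 9/40 → 67/160
merge 37/160 + 7/20 → 93/160
merge 67/160 + 93/160 → 1
L = 7/20 + 67/160 + 93/160 + 1 = 47/20 = 2.35 bits/symbol.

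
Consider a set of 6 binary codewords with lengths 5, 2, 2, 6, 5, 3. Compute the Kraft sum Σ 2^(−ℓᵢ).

With common denominator 2^6 = 64: Σ 2^(−ℓᵢ) = 2/64 + 16/64 + 16/64 + 1/64 + 2/64 + 8/64 = 45/64 = 0.703125.

0.703125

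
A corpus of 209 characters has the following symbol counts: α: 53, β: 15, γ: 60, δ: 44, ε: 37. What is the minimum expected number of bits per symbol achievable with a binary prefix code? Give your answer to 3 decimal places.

2.249 bits/symbol

Probabilities are the counts divided by 209.
Repeatedly combine the two least-probable nodes; the expected code length is the sum of the merged weights.
merge 15/209 + 37/209 → 52/209
merge 4/19 + 52/209 → 96/209
merge 53/209 + 60/209 → 113/209
merge 96/209 + 113/209 → 1
L = 52/209 + 96/209 + 113/209 + 1 = 470/209 ≈ 2.249 bits/symbol.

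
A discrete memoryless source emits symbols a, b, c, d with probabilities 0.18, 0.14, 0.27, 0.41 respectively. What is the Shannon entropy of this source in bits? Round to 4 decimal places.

1.8798 bits

H = −Σ pᵢ log₂ pᵢ.
−0.18·log₂(0.18) = 0.4453
−0.14·log₂(0.14) = 0.3971
−0.27·log₂(0.27) = 0.5100
−0.41·log₂(0.41) = 0.5274
Sum ≈ 1.8798 → 1.8798 bits.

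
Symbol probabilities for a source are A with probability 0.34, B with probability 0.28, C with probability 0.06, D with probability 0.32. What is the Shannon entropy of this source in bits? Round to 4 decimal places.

H = −Σ pᵢ log₂ pᵢ.
−0.34·log₂(0.34) = 0.5292
−0.28·log₂(0.28) = 0.5142
−0.06·log₂(0.06) = 0.2435
−0.32·log₂(0.32) = 0.5260
Sum ≈ 1.8130 → 1.8130 bits.

1.8130 bits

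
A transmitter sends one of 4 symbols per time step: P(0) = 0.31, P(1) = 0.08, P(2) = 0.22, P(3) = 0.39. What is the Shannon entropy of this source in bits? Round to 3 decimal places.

H = −Σ pᵢ log₂ pᵢ.
−0.31·log₂(0.31) = 0.5238
−0.08·log₂(0.08) = 0.2915
−0.22·log₂(0.22) = 0.4806
−0.39·log₂(0.39) = 0.5298
Sum ≈ 1.8257 → 1.826 bits.

1.826 bits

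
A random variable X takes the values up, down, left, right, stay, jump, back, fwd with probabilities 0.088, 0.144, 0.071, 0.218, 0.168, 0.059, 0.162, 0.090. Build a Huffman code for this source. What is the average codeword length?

Repeatedly combine the two least-probable nodes; the expected code length is the sum of the merged weights.
merge 59/1000 + 71/1000 → 13/100
merge 11/125 + 9/100 → 89/500
merge 13/100 + 18/125 → 137/500
merge 81/500 + 21/125 → 33/100
merge 89/500 + 109/500 → 99/250
merge 137/500 + 33/100 → 151/250
merge 99/250 + 151/250 → 1
L = 13/100 + 89/500 + 137/500 + 33/100 + 99/250 + 151/250 + 1 = 364/125 = 2.912 bits/symbol.

2.912 bits/symbol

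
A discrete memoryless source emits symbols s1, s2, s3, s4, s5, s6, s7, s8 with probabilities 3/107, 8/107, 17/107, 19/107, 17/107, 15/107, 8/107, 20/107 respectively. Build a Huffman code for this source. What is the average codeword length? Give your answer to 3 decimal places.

Repeatedly combine the two least-probable nodes; the expected code length is the sum of the merged weights.
merge 3/107 + 8/107 → 11/107
merge 8/107 + 11/107 → 19/107
merge 15/107 + 17/107 → 32/107
merge 17/107 + 19/107 → 36/107
merge 19/107 + 20/107 → 39/107
merge 32/107 + 36/107 → 68/107
merge 39/107 + 68/107 → 1
L = 11/107 + 19/107 + 32/107 + 36/107 + 39/107 + 68/107 + 1 = 312/107 ≈ 2.916 bits/symbol.

2.916 bits/symbol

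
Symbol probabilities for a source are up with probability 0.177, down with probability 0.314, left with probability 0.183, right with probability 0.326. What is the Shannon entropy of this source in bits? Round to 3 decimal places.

H = −Σ pᵢ log₂ pᵢ.
−0.177·log₂(0.177) = 0.4422
−0.314·log₂(0.314) = 0.5247
−0.183·log₂(0.183) = 0.4484
−0.326·log₂(0.326) = 0.5272
Sum ≈ 1.9424 → 1.942 bits.

1.942 bits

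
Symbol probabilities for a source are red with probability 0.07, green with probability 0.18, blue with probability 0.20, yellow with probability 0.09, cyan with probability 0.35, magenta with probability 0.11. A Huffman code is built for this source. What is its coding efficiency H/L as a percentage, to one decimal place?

Entropy H = −Σ p log₂ p ≈ 2.3713 bits.
Huffman merges: 7/100+9/100→4/25; 11/100+4/25→27/100; 9/50+1/5→19/50; 27/100+7/20→31/50; 19/50+31/50→1. L = 243/100 ≈ 2.4300.
Efficiency = H/L = 2.3713/2.4300 = 97.6%.

97.6%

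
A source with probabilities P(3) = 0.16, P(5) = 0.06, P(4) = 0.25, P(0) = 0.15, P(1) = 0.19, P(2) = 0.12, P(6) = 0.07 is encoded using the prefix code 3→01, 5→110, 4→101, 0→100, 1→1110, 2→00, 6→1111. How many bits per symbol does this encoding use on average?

2.98 bits/symbol

L̄ = Σ pᵢ·ℓᵢ = 0.16·2 + 0.06·3 + 0.25·3 + 0.15·3 + 0.19·4 + 0.12·2 + 0.07·4 = 2.98 bits/symbol.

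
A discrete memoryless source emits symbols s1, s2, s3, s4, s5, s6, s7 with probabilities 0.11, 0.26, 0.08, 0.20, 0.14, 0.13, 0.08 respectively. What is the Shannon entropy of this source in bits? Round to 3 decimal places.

2.683 bits

H = −Σ pᵢ log₂ pᵢ.
−0.11·log₂(0.11) = 0.3503
−0.26·log₂(0.26) = 0.5053
−0.08·log₂(0.08) = 0.2915
−0.20·log₂(0.20) = 0.4644
−0.14·log₂(0.14) = 0.3971
−0.13·log₂(0.13) = 0.3826
−0.08·log₂(0.08) = 0.2915
Sum ≈ 2.6827 → 2.683 bits.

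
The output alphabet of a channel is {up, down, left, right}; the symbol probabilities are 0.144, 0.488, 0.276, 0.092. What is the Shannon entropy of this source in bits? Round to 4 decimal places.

H = −Σ pᵢ log₂ pᵢ.
−0.144·log₂(0.144) = 0.4026
−0.488·log₂(0.488) = 0.5051
−0.276·log₂(0.276) = 0.5126
−0.092·log₂(0.092) = 0.3167
Sum ≈ 1.7370 → 1.7370 bits.

1.7370 bits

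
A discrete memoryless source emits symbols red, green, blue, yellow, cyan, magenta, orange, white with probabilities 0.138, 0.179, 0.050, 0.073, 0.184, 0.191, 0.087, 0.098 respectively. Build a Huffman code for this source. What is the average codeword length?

2.932 bits/symbol

Repeatedly combine the two least-probable nodes; the expected code length is the sum of the merged weights.
merge 1/20 + 73/1000 → 123/1000
merge 87/1000 + 49/500 → 37/200
merge 123/1000 + 69/500 → 261/1000
merge 179/1000 + 23/125 → 363/1000
merge 37/200 + 191/1000 → 47/125
merge 261/1000 + 363/1000 → 78/125
merge 47/125 + 78/125 → 1
L = 123/1000 + 37/200 + 261/1000 + 363/1000 + 47/125 + 78/125 + 1 = 733/250 = 2.932 bits/symbol.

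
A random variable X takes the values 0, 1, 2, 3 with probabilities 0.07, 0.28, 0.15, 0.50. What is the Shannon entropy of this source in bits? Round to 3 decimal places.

1.693 bits

H = −Σ pᵢ log₂ pᵢ.
−0.07·log₂(0.07) = 0.2686
−0.28·log₂(0.28) = 0.5142
−0.15·log₂(0.15) = 0.4105
−0.50·log₂(0.50) = 0.5000
Sum ≈ 1.6933 → 1.693 bits.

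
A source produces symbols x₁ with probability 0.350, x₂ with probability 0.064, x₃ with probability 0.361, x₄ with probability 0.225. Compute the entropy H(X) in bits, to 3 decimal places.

1.799 bits

H = −Σ pᵢ log₂ pᵢ.
−0.350·log₂(0.350) = 0.5301
−0.064·log₂(0.064) = 0.2538
−0.361·log₂(0.361) = 0.5306
−0.225·log₂(0.225) = 0.4842
Sum ≈ 1.7988 → 1.799 bits.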